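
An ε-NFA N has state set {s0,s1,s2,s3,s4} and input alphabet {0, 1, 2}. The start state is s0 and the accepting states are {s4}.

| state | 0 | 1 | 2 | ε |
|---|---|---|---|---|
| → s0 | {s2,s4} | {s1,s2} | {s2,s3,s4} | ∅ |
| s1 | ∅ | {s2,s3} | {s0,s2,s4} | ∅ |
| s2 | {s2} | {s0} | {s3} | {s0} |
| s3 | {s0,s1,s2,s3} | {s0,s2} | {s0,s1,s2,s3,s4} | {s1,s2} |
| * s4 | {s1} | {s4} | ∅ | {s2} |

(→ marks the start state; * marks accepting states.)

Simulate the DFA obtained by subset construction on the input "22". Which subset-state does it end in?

{s0,s1,s2,s3,s4}

Start: {s0}.
δ(s0,2) = {s2,s3,s4}.
Union: {s2,s3,s4}.
ε-closure gives {s0,s1,s2,s3,s4}.
After 2: {s0,s1,s2,s3,s4}.
δ(s0,2) = {s2,s3,s4}; δ(s1,2) = {s0,s2,s4}; δ(s2,2) = {s3}; δ(s3,2) = {s0,s1,s2,s3,s4}; δ(s4,2) = ∅.
Union: {s0,s1,s2,s3,s4}.
After 2: {s0,s1,s2,s3,s4}.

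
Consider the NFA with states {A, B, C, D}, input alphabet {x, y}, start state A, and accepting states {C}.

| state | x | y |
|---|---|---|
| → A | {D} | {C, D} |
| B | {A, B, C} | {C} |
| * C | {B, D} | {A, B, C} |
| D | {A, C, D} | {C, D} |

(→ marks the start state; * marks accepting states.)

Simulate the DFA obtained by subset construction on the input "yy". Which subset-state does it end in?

Start: {A}.
δ(A,y) = {C, D}.
Union: {C, D}.
After y: {C, D}.
δ(C,y) = {A, B, C}; δ(D,y) = {C, D}.
Union: {A, B, C, D}.
After y: {A, B, C, D}.

{A, B, C, D}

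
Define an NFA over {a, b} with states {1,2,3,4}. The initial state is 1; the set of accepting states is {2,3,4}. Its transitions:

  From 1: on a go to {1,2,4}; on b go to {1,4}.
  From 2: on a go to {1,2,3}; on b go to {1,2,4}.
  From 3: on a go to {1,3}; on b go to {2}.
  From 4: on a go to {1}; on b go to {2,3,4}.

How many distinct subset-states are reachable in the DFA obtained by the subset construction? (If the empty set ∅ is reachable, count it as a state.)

4

Start state of the DFA: {1}.
{1} --a--> {1,2,4}  [new]
{1} --b--> {1,4}  [new]
{1,2,4} --a--> {1,2,3,4}  [new]
{1,2,4} --b--> {1,2,3,4}  [seen]
{1,4} --a--> {1,2,4}  [seen]
{1,4} --b--> {1,2,3,4}  [seen]
{1,2,3,4} --a--> {1,2,3,4}  [seen]
{1,2,3,4} --b--> {1,2,3,4}  [seen]
Reachable DFA states: {1}, {1,2,4}, {1,4}, {1,2,3,4}.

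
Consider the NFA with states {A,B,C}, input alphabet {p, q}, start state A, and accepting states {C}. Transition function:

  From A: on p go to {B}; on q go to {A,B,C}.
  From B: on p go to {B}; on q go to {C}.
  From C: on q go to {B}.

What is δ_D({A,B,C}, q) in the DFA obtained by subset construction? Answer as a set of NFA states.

{A,B,C}

δ(A,q) = {A,B,C}; δ(B,q) = {C}; δ(C,q) = {B}.
Union: {A,B,C}.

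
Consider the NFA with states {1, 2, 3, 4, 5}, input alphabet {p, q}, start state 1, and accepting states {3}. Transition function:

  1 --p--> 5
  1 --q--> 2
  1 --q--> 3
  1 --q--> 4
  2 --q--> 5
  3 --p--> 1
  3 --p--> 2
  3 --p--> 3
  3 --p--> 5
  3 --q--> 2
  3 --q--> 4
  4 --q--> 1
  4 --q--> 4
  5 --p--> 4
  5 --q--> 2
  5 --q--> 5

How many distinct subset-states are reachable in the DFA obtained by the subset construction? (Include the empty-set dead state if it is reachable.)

13

Start state of the DFA: {1}.
{1} --p--> {5}  [new]
{1} --q--> {2, 3, 4}  [new]
{5} --p--> {4}  [new]
{5} --q--> {2, 5}  [new]
{2, 3, 4} --p--> {1, 2, 3, 5}  [new]
{2, 3, 4} --q--> {1, 2, 4, 5}  [new]
{4} --p--> ∅  [new]
{4} --q--> {1, 4}  [new]
{2, 5} --p--> {4}  [seen]
{2, 5} --q--> {2, 5}  [seen]
{1, 2, 3, 5} --p--> {1, 2, 3, 4, 5}  [new]
{1, 2, 3, 5} --q--> {2, 3, 4, 5}  [new]
{1, 2, 4, 5} --p--> {4, 5}  [new]
{1, 2, 4, 5} --q--> {1, 2, 3, 4, 5}  [seen]
∅ --p--> ∅  [seen]
∅ --q--> ∅  [seen]
{1, 4} --p--> {5}  [seen]
{1, 4} --q--> {1, 2, 3, 4}  [new]
{1, 2, 3, 4, 5} --p--> {1, 2, 3, 4, 5}  [seen]
{1, 2, 3, 4, 5} --q--> {1, 2, 3, 4, 5}  [seen]
{2, 3, 4, 5} --p--> {1, 2, 3, 4, 5}  [seen]
{2, 3, 4, 5} --q--> {1, 2, 4, 5}  [seen]
{4, 5} --p--> {4}  [seen]
{4, 5} --q--> {1, 2, 4, 5}  [seen]
{1, 2, 3, 4} --p--> {1, 2, 3, 5}  [seen]
{1, 2, 3, 4} --q--> {1, 2, 3, 4, 5}  [seen]
Reachable DFA states: {1}, {5}, {2, 3, 4}, {4}, {2, 5}, {1, 2, 3, 5}, {1, 2, 4, 5}, ∅, {1, 4}, {1, 2, 3, 4, 5}, {2, 3, 4, 5}, {4, 5}, {1, 2, 3, 4}.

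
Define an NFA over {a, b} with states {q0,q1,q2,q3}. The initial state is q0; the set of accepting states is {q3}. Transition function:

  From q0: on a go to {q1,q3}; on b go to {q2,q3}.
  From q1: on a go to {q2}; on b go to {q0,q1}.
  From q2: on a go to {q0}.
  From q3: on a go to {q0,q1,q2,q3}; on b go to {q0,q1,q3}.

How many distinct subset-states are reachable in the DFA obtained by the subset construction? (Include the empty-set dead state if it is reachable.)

5

Start state of the DFA: {q0}.
{q0} --a--> {q1,q3}  [new]
{q0} --b--> {q2,q3}  [new]
{q1,q3} --a--> {q0,q1,q2,q3}  [new]
{q1,q3} --b--> {q0,q1,q3}  [new]
{q2,q3} --a--> {q0,q1,q2,q3}  [seen]
{q2,q3} --b--> {q0,q1,q3}  [seen]
{q0,q1,q2,q3} --a--> {q0,q1,q2,q3}  [seen]
{q0,q1,q2,q3} --b--> {q0,q1,q2,q3}  [seen]
{q0,q1,q3} --a--> {q0,q1,q2,q3}  [seen]
{q0,q1,q3} --b--> {q0,q1,q2,q3}  [seen]
Reachable DFA states: {q0}, {q1,q3}, {q2,q3}, {q0,q1,q2,q3}, {q0,q1,q3}.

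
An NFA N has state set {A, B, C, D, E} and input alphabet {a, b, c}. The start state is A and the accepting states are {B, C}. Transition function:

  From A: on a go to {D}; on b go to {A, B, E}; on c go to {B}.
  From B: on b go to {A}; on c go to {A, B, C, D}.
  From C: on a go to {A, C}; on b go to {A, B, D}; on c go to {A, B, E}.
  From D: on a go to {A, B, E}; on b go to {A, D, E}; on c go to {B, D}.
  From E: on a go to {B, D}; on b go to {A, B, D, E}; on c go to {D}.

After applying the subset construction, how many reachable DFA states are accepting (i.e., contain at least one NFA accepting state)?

Start state of the DFA: {A}.
{A} --a--> {D}  [new]
{A} --b--> {A, B, E}  [new]
{A} --c--> {B}  [new]
{D} --a--> {A, B, E}  [seen]
{D} --b--> {A, D, E}  [new]
{D} --c--> {B, D}  [new]
{A, B, E} --a--> {B, D}  [seen]
{A, B, E} --b--> {A, B, D, E}  [new]
{A, B, E} --c--> {A, B, C, D}  [new]
{B} --a--> ∅  [new]
{B} --b--> {A}  [seen]
{B} --c--> {A, B, C, D}  [seen]
{A, D, E} --a--> {A, B, D, E}  [seen]
{A, D, E} --b--> {A, B, D, E}  [seen]
{A, D, E} --c--> {B, D}  [seen]
{B, D} --a--> {A, B, E}  [seen]
{B, D} --b--> {A, D, E}  [seen]
{B, D} --c--> {A, B, C, D}  [seen]
{A, B, D, E} --a--> {A, B, D, E}  [seen]
{A, B, D, E} --b--> {A, B, D, E}  [seen]
{A, B, D, E} --c--> {A, B, C, D}  [seen]
{A, B, C, D} --a--> {A, B, C, D, E}  [new]
{A, B, C, D} --b--> {A, B, D, E}  [seen]
{A, B, C, D} --c--> {A, B, C, D, E}  [seen]
∅ --a--> ∅  [seen]
∅ --b--> ∅  [seen]
∅ --c--> ∅  [seen]
{A, B, C, D, E} --a--> {A, B, C, D, E}  [seen]
{A, B, C, D, E} --b--> {A, B, D, E}  [seen]
{A, B, C, D, E} --c--> {A, B, C, D, E}  [seen]
Reachable DFA states: {A}, {D}, {A, B, E}, {B}, {A, D, E}, {B, D}, {A, B, D, E}, {A, B, C, D}, ∅, {A, B, C, D, E}.
Accepting DFA states (contain an NFA accepting state): {A, B, E}, {B}, {B, D}, {A, B, D, E}, {A, B, C, D}, {A, B, C, D, E}.

6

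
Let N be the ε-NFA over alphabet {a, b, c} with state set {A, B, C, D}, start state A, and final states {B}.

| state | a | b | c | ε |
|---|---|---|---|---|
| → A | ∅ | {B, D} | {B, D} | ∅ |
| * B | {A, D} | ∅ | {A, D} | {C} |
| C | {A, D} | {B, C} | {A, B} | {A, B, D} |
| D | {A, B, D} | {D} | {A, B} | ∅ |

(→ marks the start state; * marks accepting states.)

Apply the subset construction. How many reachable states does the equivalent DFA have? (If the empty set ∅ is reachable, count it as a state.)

3

Start state of the DFA: {A} (ε-closure of the NFA start).
{A} --a--> ∅  [new]
{A} --b--> {A, B, C, D}  [new]
{A} --c--> {A, B, C, D}  [seen]
∅ --a--> ∅  [seen]
∅ --b--> ∅  [seen]
∅ --c--> ∅  [seen]
{A, B, C, D} --a--> {A, B, C, D}  [seen]
{A, B, C, D} --b--> {A, B, C, D}  [seen]
{A, B, C, D} --c--> {A, B, C, D}  [seen]
Reachable DFA states: {A}, ∅, {A, B, C, D}.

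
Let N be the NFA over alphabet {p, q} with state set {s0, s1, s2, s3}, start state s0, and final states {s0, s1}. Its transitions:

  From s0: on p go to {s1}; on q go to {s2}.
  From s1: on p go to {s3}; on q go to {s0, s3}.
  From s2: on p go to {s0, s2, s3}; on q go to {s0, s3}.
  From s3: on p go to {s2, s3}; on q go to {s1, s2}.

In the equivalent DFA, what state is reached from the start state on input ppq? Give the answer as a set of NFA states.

{s1, s2}

Start: {s0}.
δ(s0,p) = {s1}.
Union: {s1}.
After p: {s1}.
δ(s1,p) = {s3}.
Union: {s3}.
After p: {s3}.
δ(s3,q) = {s1, s2}.
Union: {s1, s2}.
After q: {s1, s2}.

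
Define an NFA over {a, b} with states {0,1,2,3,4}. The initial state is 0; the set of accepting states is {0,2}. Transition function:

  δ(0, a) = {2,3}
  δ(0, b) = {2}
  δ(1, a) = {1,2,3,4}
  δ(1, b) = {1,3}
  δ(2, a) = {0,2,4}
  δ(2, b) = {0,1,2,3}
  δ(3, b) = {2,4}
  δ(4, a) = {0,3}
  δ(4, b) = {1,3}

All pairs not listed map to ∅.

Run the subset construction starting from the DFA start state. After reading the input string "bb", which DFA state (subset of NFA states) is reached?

{0,1,2,3}

Start: {0}.
δ(0,b) = {2}.
Union: {2}.
After b: {2}.
δ(2,b) = {0,1,2,3}.
Union: {0,1,2,3}.
After b: {0,1,2,3}.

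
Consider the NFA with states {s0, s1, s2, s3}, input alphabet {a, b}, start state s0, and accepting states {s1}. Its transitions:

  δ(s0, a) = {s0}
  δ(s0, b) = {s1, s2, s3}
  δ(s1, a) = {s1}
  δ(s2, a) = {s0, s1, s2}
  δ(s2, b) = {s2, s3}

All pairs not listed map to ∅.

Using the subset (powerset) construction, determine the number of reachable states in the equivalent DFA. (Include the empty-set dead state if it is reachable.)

Start state of the DFA: {s0}.
{s0} --a--> {s0}  [seen]
{s0} --b--> {s1, s2, s3}  [new]
{s1, s2, s3} --a--> {s0, s1, s2}  [new]
{s1, s2, s3} --b--> {s2, s3}  [new]
{s0, s1, s2} --a--> {s0, s1, s2}  [seen]
{s0, s1, s2} --b--> {s1, s2, s3}  [seen]
{s2, s3} --a--> {s0, s1, s2}  [seen]
{s2, s3} --b--> {s2, s3}  [seen]
Reachable DFA states: {s0}, {s1, s2, s3}, {s0, s1, s2}, {s2, s3}.

4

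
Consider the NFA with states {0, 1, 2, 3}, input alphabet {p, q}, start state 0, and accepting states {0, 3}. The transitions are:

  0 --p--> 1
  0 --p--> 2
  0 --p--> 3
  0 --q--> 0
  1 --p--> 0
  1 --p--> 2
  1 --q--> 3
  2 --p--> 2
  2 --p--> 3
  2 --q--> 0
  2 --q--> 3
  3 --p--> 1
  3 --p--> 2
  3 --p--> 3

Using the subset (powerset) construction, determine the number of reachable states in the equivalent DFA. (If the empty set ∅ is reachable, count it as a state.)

Start state of the DFA: {0}.
{0} --p--> {1, 2, 3}  [new]
{0} --q--> {0}  [seen]
{1, 2, 3} --p--> {0, 1, 2, 3}  [new]
{1, 2, 3} --q--> {0, 3}  [new]
{0, 1, 2, 3} --p--> {0, 1, 2, 3}  [seen]
{0, 1, 2, 3} --q--> {0, 3}  [seen]
{0, 3} --p--> {1, 2, 3}  [seen]
{0, 3} --q--> {0}  [seen]
Reachable DFA states: {0}, {1, 2, 3}, {0, 1, 2, 3}, {0, 3}.

4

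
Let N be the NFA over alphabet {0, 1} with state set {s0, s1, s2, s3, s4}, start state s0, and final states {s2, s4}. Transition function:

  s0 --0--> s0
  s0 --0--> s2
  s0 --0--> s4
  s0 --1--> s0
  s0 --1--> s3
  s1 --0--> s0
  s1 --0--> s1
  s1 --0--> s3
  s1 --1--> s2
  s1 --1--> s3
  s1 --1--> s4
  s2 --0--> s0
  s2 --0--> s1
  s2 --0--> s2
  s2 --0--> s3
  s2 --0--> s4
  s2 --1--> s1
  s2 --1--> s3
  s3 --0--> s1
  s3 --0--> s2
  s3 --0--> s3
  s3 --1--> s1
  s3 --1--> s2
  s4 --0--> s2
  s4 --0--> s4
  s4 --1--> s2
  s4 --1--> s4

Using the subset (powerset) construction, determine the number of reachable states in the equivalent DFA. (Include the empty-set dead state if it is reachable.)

5

Start state of the DFA: {s0}.
{s0} --0--> {s0, s2, s4}  [new]
{s0} --1--> {s0, s3}  [new]
{s0, s2, s4} --0--> {s0, s1, s2, s3, s4}  [new]
{s0, s2, s4} --1--> {s0, s1, s2, s3, s4}  [seen]
{s0, s3} --0--> {s0, s1, s2, s3, s4}  [seen]
{s0, s3} --1--> {s0, s1, s2, s3}  [new]
{s0, s1, s2, s3, s4} --0--> {s0, s1, s2, s3, s4}  [seen]
{s0, s1, s2, s3, s4} --1--> {s0, s1, s2, s3, s4}  [seen]
{s0, s1, s2, s3} --0--> {s0, s1, s2, s3, s4}  [seen]
{s0, s1, s2, s3} --1--> {s0, s1, s2, s3, s4}  [seen]
Reachable DFA states: {s0}, {s0, s2, s4}, {s0, s3}, {s0, s1, s2, s3, s4}, {s0, s1, s2, s3}.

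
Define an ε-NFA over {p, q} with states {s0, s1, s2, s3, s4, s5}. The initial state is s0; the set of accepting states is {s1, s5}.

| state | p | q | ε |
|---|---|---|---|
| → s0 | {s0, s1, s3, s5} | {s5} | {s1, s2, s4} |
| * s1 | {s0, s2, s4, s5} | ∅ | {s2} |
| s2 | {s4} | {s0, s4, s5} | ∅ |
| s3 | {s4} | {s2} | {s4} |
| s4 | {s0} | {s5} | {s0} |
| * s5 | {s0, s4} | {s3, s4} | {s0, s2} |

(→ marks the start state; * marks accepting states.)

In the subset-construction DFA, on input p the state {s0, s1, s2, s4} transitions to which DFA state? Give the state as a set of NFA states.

δ(s0,p) = {s0, s1, s3, s5}; δ(s1,p) = {s0, s2, s4, s5}; δ(s2,p) = {s4}; δ(s4,p) = {s0}.
Union: {s0, s1, s2, s3, s4, s5}.

{s0, s1, s2, s3, s4, s5}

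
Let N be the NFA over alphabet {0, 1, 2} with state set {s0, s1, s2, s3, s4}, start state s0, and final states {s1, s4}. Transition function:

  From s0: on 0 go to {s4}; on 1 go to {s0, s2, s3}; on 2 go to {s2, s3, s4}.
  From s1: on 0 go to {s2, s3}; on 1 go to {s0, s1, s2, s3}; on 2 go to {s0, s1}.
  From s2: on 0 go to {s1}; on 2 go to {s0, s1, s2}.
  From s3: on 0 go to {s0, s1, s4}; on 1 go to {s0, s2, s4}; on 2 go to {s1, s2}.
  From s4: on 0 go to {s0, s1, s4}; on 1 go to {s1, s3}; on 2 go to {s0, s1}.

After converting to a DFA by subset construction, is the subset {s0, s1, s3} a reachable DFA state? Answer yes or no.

no

Start state of the DFA: {s0}.
{s0} --0--> {s4}  [new]
{s0} --1--> {s0, s2, s3}  [new]
{s0} --2--> {s2, s3, s4}  [new]
{s4} --0--> {s0, s1, s4}  [new]
{s4} --1--> {s1, s3}  [new]
{s4} --2--> {s0, s1}  [new]
{s0, s2, s3} --0--> {s0, s1, s4}  [seen]
{s0, s2, s3} --1--> {s0, s2, s3, s4}  [new]
{s0, s2, s3} --2--> {s0, s1, s2, s3, s4}  [new]
{s2, s3, s4} --0--> {s0, s1, s4}  [seen]
{s2, s3, s4} --1--> {s0, s1, s2, s3, s4}  [seen]
{s2, s3, s4} --2--> {s0, s1, s2}  [new]
{s0, s1, s4} --0--> {s0, s1, s2, s3, s4}  [seen]
{s0, s1, s4} --1--> {s0, s1, s2, s3}  [new]
{s0, s1, s4} --2--> {s0, s1, s2, s3, s4}  [seen]
{s1, s3} --0--> {s0, s1, s2, s3, s4}  [seen]
{s1, s3} --1--> {s0, s1, s2, s3, s4}  [seen]
{s1, s3} --2--> {s0, s1, s2}  [seen]
{s0, s1} --0--> {s2, s3, s4}  [seen]
{s0, s1} --1--> {s0, s1, s2, s3}  [seen]
{s0, s1} --2--> {s0, s1, s2, s3, s4}  [seen]
{s0, s2, s3, s4} --0--> {s0, s1, s4}  [seen]
{s0, s2, s3, s4} --1--> {s0, s1, s2, s3, s4}  [seen]
{s0, s2, s3, s4} --2--> {s0, s1, s2, s3, s4}  [seen]
{s0, s1, s2, s3, s4} --0--> {s0, s1, s2, s3, s4}  [seen]
{s0, s1, s2, s3, s4} --1--> {s0, s1, s2, s3, s4}  [seen]
{s0, s1, s2, s3, s4} --2--> {s0, s1, s2, s3, s4}  [seen]
{s0, s1, s2} --0--> {s1, s2, s3, s4}  [new]
{s0, s1, s2} --1--> {s0, s1, s2, s3}  [seen]
{s0, s1, s2} --2--> {s0, s1, s2, s3, s4}  [seen]
{s0, s1, s2, s3} --0--> {s0, s1, s2, s3, s4}  [seen]
{s0, s1, s2, s3} --1--> {s0, s1, s2, s3, s4}  [seen]
{s0, s1, s2, s3} --2--> {s0, s1, s2, s3, s4}  [seen]
{s1, s2, s3, s4} --0--> {s0, s1, s2, s3, s4}  [seen]
{s1, s2, s3, s4} --1--> {s0, s1, s2, s3, s4}  [seen]
{s1, s2, s3, s4} --2--> {s0, s1, s2}  [seen]
Reachable DFA states: {s0}, {s4}, {s0, s2, s3}, {s2, s3, s4}, {s0, s1, s4}, {s1, s3}, {s0, s1}, {s0, s2, s3, s4}, {s0, s1, s2, s3, s4}, {s0, s1, s2}, {s0, s1, s2, s3}, {s1, s2, s3, s4}.
{s0, s1, s3} is not among them.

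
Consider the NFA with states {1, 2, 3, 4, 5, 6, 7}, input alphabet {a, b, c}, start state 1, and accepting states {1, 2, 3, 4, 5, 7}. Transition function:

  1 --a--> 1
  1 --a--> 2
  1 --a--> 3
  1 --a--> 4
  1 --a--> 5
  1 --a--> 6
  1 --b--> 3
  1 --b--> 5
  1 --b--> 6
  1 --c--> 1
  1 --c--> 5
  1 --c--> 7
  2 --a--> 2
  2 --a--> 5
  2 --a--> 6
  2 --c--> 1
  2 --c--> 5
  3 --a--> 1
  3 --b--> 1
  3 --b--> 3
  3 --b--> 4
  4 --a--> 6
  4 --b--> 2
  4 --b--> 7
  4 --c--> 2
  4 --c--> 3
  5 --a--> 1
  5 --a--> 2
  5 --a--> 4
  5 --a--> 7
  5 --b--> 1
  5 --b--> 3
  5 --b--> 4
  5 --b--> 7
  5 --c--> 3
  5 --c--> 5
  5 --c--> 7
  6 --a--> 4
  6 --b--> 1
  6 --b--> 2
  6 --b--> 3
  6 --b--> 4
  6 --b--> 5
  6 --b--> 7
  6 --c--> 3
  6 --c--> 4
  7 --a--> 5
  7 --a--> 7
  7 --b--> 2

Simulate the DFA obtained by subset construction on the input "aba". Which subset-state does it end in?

Start: {1}.
δ(1,a) = {1, 2, 3, 4, 5, 6}.
Union: {1, 2, 3, 4, 5, 6}.
After a: {1, 2, 3, 4, 5, 6}.
δ(1,b) = {3, 5, 6}; δ(2,b) = ∅; δ(3,b) = {1, 3, 4}; δ(4,b) = {2, 7}; δ(5,b) = {1, 3, 4, 7}; δ(6,b) = {1, 2, 3, 4, 5, 7}.
Union: {1, 2, 3, 4, 5, 6, 7}.
After b: {1, 2, 3, 4, 5, 6, 7}.
δ(1,a) = {1, 2, 3, 4, 5, 6}; δ(2,a) = {2, 5, 6}; δ(3,a) = {1}; δ(4,a) = {6}; δ(5,a) = {1, 2, 4, 7}; δ(6,a) = {4}; δ(7,a) = {5, 7}.
Union: {1, 2, 3, 4, 5, 6, 7}.
After a: {1, 2, 3, 4, 5, 6, 7}.

{1, 2, 3, 4, 5, 6, 7}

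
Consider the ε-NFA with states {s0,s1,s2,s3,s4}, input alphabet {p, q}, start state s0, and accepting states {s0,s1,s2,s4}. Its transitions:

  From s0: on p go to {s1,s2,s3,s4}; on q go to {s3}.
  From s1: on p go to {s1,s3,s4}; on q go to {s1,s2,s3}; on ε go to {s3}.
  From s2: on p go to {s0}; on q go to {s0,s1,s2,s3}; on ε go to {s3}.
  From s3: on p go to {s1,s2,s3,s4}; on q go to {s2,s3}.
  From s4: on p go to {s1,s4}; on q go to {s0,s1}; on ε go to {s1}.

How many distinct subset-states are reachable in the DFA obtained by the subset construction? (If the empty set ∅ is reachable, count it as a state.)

Start state of the DFA: {s0} (ε-closure of the NFA start).
{s0} --p--> {s1,s2,s3,s4}  [new]
{s0} --q--> {s3}  [new]
{s1,s2,s3,s4} --p--> {s0,s1,s2,s3,s4}  [new]
{s1,s2,s3,s4} --q--> {s0,s1,s2,s3}  [new]
{s3} --p--> {s1,s2,s3,s4}  [seen]
{s3} --q--> {s2,s3}  [new]
{s0,s1,s2,s3,s4} --p--> {s0,s1,s2,s3,s4}  [seen]
{s0,s1,s2,s3,s4} --q--> {s0,s1,s2,s3}  [seen]
{s0,s1,s2,s3} --p--> {s0,s1,s2,s3,s4}  [seen]
{s0,s1,s2,s3} --q--> {s0,s1,s2,s3}  [seen]
{s2,s3} --p--> {s0,s1,s2,s3,s4}  [seen]
{s2,s3} --q--> {s0,s1,s2,s3}  [seen]
Reachable DFA states: {s0}, {s1,s2,s3,s4}, {s3}, {s0,s1,s2,s3,s4}, {s0,s1,s2,s3}, {s2,s3}.

6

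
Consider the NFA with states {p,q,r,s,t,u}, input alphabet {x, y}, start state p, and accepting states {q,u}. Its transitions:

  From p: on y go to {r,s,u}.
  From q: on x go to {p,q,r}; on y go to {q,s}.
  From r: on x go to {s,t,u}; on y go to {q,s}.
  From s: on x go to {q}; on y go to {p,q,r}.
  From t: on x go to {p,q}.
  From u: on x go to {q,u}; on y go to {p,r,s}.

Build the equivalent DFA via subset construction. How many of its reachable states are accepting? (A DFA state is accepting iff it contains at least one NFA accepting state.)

6

Start state of the DFA: {p}.
{p} --x--> ∅  [new]
{p} --y--> {r,s,u}  [new]
∅ --x--> ∅  [seen]
∅ --y--> ∅  [seen]
{r,s,u} --x--> {q,s,t,u}  [new]
{r,s,u} --y--> {p,q,r,s}  [new]
{q,s,t,u} --x--> {p,q,r,u}  [new]
{q,s,t,u} --y--> {p,q,r,s}  [seen]
{p,q,r,s} --x--> {p,q,r,s,t,u}  [new]
{p,q,r,s} --y--> {p,q,r,s,u}  [new]
{p,q,r,u} --x--> {p,q,r,s,t,u}  [seen]
{p,q,r,u} --y--> {p,q,r,s,u}  [seen]
{p,q,r,s,t,u} --x--> {p,q,r,s,t,u}  [seen]
{p,q,r,s,t,u} --y--> {p,q,r,s,u}  [seen]
{p,q,r,s,u} --x--> {p,q,r,s,t,u}  [seen]
{p,q,r,s,u} --y--> {p,q,r,s,u}  [seen]
Reachable DFA states: {p}, ∅, {r,s,u}, {q,s,t,u}, {p,q,r,s}, {p,q,r,u}, {p,q,r,s,t,u}, {p,q,r,s,u}.
Accepting DFA states (contain an NFA accepting state): {r,s,u}, {q,s,t,u}, {p,q,r,s}, {p,q,r,u}, {p,q,r,s,t,u}, {p,q,r,s,u}.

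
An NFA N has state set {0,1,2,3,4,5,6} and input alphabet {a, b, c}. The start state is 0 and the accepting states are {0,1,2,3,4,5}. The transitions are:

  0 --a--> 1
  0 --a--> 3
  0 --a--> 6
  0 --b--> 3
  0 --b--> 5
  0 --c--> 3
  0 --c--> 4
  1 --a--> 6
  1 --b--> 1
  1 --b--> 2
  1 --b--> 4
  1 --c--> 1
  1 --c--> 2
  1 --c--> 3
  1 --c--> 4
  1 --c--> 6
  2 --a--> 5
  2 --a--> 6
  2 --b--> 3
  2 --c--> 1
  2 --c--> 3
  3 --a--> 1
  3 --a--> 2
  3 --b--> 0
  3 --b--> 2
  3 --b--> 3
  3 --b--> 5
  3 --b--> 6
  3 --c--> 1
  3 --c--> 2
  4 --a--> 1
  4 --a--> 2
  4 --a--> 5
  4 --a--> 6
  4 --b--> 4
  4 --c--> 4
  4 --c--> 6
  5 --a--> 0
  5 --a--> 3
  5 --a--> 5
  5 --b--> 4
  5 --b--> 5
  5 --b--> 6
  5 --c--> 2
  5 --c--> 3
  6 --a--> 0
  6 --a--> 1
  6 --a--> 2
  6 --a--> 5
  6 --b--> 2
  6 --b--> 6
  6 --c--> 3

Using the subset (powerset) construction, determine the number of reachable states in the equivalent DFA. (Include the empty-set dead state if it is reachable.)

14

Start state of the DFA: {0}.
{0} --a--> {1,3,6}  [new]
{0} --b--> {3,5}  [new]
{0} --c--> {3,4}  [new]
{1,3,6} --a--> {0,1,2,5,6}  [new]
{1,3,6} --b--> {0,1,2,3,4,5,6}  [new]
{1,3,6} --c--> {1,2,3,4,6}  [new]
{3,5} --a--> {0,1,2,3,5}  [new]
{3,5} --b--> {0,2,3,4,5,6}  [new]
{3,5} --c--> {1,2,3}  [new]
{3,4} --a--> {1,2,5,6}  [new]
{3,4} --b--> {0,2,3,4,5,6}  [seen]
{3,4} --c--> {1,2,4,6}  [new]
{0,1,2,5,6} --a--> {0,1,2,3,5,6}  [new]
{0,1,2,5,6} --b--> {1,2,3,4,5,6}  [new]
{0,1,2,5,6} --c--> {1,2,3,4,6}  [seen]
{0,1,2,3,4,5,6} --a--> {0,1,2,3,5,6}  [seen]
{0,1,2,3,4,5,6} --b--> {0,1,2,3,4,5,6}  [seen]
{0,1,2,3,4,5,6} --c--> {1,2,3,4,6}  [seen]
{1,2,3,4,6} --a--> {0,1,2,5,6}  [seen]
{1,2,3,4,6} --b--> {0,1,2,3,4,5,6}  [seen]
{1,2,3,4,6} --c--> {1,2,3,4,6}  [seen]
{0,1,2,3,5} --a--> {0,1,2,3,5,6}  [seen]
{0,1,2,3,5} --b--> {0,1,2,3,4,5,6}  [seen]
{0,1,2,3,5} --c--> {1,2,3,4,6}  [seen]
{0,2,3,4,5,6} --a--> {0,1,2,3,5,6}  [seen]
{0,2,3,4,5,6} --b--> {0,2,3,4,5,6}  [seen]
{0,2,3,4,5,6} --c--> {1,2,3,4,6}  [seen]
{1,2,3} --a--> {1,2,5,6}  [seen]
{1,2,3} --b--> {0,1,2,3,4,5,6}  [seen]
{1,2,3} --c--> {1,2,3,4,6}  [seen]
{1,2,5,6} --a--> {0,1,2,3,5,6}  [seen]
{1,2,5,6} --b--> {1,2,3,4,5,6}  [seen]
{1,2,5,6} --c--> {1,2,3,4,6}  [seen]
{1,2,4,6} --a--> {0,1,2,5,6}  [seen]
{1,2,4,6} --b--> {1,2,3,4,6}  [seen]
{1,2,4,6} --c--> {1,2,3,4,6}  [seen]
{0,1,2,3,5,6} --a--> {0,1,2,3,5,6}  [seen]
{0,1,2,3,5,6} --b--> {0,1,2,3,4,5,6}  [seen]
{0,1,2,3,5,6} --c--> {1,2,3,4,6}  [seen]
{1,2,3,4,5,6} --a--> {0,1,2,3,5,6}  [seen]
{1,2,3,4,5,6} --b--> {0,1,2,3,4,5,6}  [seen]
{1,2,3,4,5,6} --c--> {1,2,3,4,6}  [seen]
Reachable DFA states: {0}, {1,3,6}, {3,5}, {3,4}, {0,1,2,5,6}, {0,1,2,3,4,5,6}, {1,2,3,4,6}, {0,1,2,3,5}, {0,2,3,4,5,6}, {1,2,3}, {1,2,5,6}, {1,2,4,6}, {0,1,2,3,5,6}, {1,2,3,4,5,6}.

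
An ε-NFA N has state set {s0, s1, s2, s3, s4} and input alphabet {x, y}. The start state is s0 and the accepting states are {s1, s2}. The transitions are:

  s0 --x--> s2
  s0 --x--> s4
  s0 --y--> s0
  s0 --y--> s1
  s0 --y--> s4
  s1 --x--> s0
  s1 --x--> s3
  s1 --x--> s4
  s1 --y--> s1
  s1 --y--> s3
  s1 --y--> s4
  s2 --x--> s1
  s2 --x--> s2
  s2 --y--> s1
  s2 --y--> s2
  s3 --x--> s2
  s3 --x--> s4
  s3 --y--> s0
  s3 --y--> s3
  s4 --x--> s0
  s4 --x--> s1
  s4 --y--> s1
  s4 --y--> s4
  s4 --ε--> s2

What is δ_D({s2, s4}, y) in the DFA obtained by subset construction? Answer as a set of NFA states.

δ(s2,y) = {s1, s2}; δ(s4,y) = {s1, s4}.
Union: {s1, s2, s4}.

{s1, s2, s4}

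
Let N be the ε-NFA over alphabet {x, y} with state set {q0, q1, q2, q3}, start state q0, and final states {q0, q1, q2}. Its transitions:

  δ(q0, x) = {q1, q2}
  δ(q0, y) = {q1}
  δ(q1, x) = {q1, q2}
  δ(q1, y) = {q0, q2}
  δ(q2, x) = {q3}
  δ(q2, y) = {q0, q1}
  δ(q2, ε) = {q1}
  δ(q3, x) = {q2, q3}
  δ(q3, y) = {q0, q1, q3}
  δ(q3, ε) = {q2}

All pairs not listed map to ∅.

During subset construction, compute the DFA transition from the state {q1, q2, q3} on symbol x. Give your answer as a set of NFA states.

{q1, q2, q3}

δ(q1,x) = {q1, q2}; δ(q2,x) = {q3}; δ(q3,x) = {q2, q3}.
Union: {q1, q2, q3}.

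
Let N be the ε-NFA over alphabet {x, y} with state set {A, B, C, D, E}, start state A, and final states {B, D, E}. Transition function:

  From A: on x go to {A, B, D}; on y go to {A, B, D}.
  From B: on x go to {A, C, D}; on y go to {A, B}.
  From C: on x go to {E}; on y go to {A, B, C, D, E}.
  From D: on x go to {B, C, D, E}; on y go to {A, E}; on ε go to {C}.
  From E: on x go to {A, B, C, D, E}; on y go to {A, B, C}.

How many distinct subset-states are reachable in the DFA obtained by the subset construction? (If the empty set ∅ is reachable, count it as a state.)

Start state of the DFA: {A} (ε-closure of the NFA start).
{A} --x--> {A, B, C, D}  [new]
{A} --y--> {A, B, C, D}  [seen]
{A, B, C, D} --x--> {A, B, C, D, E}  [new]
{A, B, C, D} --y--> {A, B, C, D, E}  [seen]
{A, B, C, D, E} --x--> {A, B, C, D, E}  [seen]
{A, B, C, D, E} --y--> {A, B, C, D, E}  [seen]
Reachable DFA states: {A}, {A, B, C, D}, {A, B, C, D, E}.

3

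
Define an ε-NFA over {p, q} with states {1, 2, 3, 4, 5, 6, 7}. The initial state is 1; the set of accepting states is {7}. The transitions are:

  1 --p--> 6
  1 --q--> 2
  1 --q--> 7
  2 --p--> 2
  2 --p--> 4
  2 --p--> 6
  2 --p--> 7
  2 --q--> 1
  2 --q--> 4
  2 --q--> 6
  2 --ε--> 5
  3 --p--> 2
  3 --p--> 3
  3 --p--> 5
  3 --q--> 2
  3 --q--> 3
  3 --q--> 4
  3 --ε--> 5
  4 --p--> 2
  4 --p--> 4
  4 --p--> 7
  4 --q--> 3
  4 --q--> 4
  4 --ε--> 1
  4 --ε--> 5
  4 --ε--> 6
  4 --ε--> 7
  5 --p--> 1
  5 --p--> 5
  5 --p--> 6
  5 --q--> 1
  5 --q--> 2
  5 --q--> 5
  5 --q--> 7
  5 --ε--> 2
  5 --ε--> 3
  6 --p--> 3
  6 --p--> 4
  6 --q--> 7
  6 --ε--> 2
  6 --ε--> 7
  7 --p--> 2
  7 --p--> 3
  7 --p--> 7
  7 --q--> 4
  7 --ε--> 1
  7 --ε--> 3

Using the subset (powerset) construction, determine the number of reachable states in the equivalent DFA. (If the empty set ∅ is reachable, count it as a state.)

Start state of the DFA: {1} (ε-closure of the NFA start).
{1} --p--> {1, 2, 3, 5, 6, 7}  [new]
{1} --q--> {1, 2, 3, 5, 7}  [new]
{1, 2, 3, 5, 6, 7} --p--> {1, 2, 3, 4, 5, 6, 7}  [new]
{1, 2, 3, 5, 6, 7} --q--> {1, 2, 3, 4, 5, 6, 7}  [seen]
{1, 2, 3, 5, 7} --p--> {1, 2, 3, 4, 5, 6, 7}  [seen]
{1, 2, 3, 5, 7} --q--> {1, 2, 3, 4, 5, 6, 7}  [seen]
{1, 2, 3, 4, 5, 6, 7} --p--> {1, 2, 3, 4, 5, 6, 7}  [seen]
{1, 2, 3, 4, 5, 6, 7} --q--> {1, 2, 3, 4, 5, 6, 7}  [seen]
Reachable DFA states: {1}, {1, 2, 3, 5, 6, 7}, {1, 2, 3, 5, 7}, {1, 2, 3, 4, 5, 6, 7}.

4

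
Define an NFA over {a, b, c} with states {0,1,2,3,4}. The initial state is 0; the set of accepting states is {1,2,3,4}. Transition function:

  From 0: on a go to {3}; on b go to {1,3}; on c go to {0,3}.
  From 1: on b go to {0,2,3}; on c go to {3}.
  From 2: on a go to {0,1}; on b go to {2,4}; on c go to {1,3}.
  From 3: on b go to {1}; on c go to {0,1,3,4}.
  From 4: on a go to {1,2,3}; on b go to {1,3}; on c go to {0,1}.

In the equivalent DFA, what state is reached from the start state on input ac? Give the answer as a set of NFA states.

Start: {0}.
δ(0,a) = {3}.
Union: {3}.
After a: {3}.
δ(3,c) = {0,1,3,4}.
Union: {0,1,3,4}.
After c: {0,1,3,4}.

{0,1,3,4}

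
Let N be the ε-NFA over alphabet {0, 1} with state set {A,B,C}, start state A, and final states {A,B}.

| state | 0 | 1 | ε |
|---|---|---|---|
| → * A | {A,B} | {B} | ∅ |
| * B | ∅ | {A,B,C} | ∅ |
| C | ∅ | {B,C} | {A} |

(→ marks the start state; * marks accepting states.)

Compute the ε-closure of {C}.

Begin with {C}.
C →ε {A}; add A.
ε-closure = {A,C}.

{A,C}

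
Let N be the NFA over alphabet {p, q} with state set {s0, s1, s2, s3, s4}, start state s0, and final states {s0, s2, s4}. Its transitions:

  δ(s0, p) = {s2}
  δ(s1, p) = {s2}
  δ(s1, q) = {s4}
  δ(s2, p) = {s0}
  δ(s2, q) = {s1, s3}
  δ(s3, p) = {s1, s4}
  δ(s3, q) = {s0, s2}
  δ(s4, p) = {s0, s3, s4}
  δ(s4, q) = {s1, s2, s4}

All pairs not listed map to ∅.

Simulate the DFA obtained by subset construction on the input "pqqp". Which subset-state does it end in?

Start: {s0}.
δ(s0,p) = {s2}.
Union: {s2}.
After p: {s2}.
δ(s2,q) = {s1, s3}.
Union: {s1, s3}.
After q: {s1, s3}.
δ(s1,q) = {s4}; δ(s3,q) = {s0, s2}.
Union: {s0, s2, s4}.
After q: {s0, s2, s4}.
δ(s0,p) = {s2}; δ(s2,p) = {s0}; δ(s4,p) = {s0, s3, s4}.
Union: {s0, s2, s3, s4}.
After p: {s0, s2, s3, s4}.

{s0, s2, s3, s4}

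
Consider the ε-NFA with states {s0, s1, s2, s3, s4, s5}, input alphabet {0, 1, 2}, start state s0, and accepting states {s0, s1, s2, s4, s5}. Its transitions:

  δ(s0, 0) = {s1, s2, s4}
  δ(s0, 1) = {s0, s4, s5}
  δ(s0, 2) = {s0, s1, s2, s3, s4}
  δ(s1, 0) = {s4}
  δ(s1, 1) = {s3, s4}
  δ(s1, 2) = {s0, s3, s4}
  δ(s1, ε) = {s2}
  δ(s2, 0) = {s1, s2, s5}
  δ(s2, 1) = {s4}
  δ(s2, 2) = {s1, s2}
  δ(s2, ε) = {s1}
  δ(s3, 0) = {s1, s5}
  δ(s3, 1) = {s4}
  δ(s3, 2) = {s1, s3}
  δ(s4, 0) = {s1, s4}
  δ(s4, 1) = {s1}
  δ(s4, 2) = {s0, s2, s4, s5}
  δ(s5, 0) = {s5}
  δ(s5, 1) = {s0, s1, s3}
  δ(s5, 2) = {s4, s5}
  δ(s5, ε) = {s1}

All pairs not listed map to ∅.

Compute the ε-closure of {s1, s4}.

Begin with {s1, s4}.
s1 →ε {s2}; add s2.
ε-closure = {s1, s2, s4}.

{s1, s2, s4}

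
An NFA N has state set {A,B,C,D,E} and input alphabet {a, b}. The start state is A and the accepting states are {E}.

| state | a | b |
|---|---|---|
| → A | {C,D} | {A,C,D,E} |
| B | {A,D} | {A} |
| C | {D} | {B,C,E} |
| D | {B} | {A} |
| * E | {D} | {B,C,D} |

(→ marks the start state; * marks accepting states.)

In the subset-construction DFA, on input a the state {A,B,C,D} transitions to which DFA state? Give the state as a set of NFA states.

{A,B,C,D}

δ(A,a) = {C,D}; δ(B,a) = {A,D}; δ(C,a) = {D}; δ(D,a) = {B}.
Union: {A,B,C,D}.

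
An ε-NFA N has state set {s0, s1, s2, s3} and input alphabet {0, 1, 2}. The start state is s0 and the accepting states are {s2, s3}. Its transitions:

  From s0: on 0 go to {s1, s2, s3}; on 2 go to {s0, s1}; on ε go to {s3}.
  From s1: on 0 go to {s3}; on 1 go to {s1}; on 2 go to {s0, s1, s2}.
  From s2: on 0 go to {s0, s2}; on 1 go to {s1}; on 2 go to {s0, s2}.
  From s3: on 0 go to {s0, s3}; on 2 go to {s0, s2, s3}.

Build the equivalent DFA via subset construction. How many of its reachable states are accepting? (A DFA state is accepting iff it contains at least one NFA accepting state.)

Start state of the DFA: {s0, s3} (ε-closure of the NFA start).
{s0, s3} --0--> {s0, s1, s2, s3}  [new]
{s0, s3} --1--> ∅  [new]
{s0, s3} --2--> {s0, s1, s2, s3}  [seen]
{s0, s1, s2, s3} --0--> {s0, s1, s2, s3}  [seen]
{s0, s1, s2, s3} --1--> {s1}  [new]
{s0, s1, s2, s3} --2--> {s0, s1, s2, s3}  [seen]
∅ --0--> ∅  [seen]
∅ --1--> ∅  [seen]
∅ --2--> ∅  [seen]
{s1} --0--> {s3}  [new]
{s1} --1--> {s1}  [seen]
{s1} --2--> {s0, s1, s2, s3}  [seen]
{s3} --0--> {s0, s3}  [seen]
{s3} --1--> ∅  [seen]
{s3} --2--> {s0, s2, s3}  [new]
{s0, s2, s3} --0--> {s0, s1, s2, s3}  [seen]
{s0, s2, s3} --1--> {s1}  [seen]
{s0, s2, s3} --2--> {s0, s1, s2, s3}  [seen]
Reachable DFA states: {s0, s3}, {s0, s1, s2, s3}, ∅, {s1}, {s3}, {s0, s2, s3}.
Accepting DFA states (contain an NFA accepting state): {s0, s3}, {s0, s1, s2, s3}, {s3}, {s0, s2, s3}.

4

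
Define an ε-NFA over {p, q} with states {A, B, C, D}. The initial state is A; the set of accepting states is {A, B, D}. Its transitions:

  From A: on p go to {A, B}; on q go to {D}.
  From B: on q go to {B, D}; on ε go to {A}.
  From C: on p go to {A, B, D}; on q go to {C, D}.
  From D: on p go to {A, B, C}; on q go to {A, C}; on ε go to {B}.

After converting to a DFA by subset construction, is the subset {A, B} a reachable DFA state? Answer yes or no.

Start state of the DFA: {A} (ε-closure of the NFA start).
{A} --p--> {A, B}  [new]
{A} --q--> {A, B, D}  [new]
{A, B} --p--> {A, B}  [seen]
{A, B} --q--> {A, B, D}  [seen]
{A, B, D} --p--> {A, B, C}  [new]
{A, B, D} --q--> {A, B, C, D}  [new]
{A, B, C} --p--> {A, B, D}  [seen]
{A, B, C} --q--> {A, B, C, D}  [seen]
{A, B, C, D} --p--> {A, B, C, D}  [seen]
{A, B, C, D} --q--> {A, B, C, D}  [seen]
Reachable DFA states: {A}, {A, B}, {A, B, D}, {A, B, C}, {A, B, C, D}.
{A, B} is among them.

yes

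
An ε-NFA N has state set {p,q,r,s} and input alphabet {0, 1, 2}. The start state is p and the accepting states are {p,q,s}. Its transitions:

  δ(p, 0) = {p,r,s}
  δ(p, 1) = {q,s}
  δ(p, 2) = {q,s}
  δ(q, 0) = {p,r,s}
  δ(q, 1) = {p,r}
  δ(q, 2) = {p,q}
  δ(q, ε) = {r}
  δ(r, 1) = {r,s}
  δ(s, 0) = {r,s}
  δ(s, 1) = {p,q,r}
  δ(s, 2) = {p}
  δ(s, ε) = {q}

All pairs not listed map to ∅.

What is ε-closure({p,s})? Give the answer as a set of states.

{p,q,r,s}

Begin with {p,s}.
s →ε {q}; add q.
q →ε {r}; add r.
ε-closure = {p,q,r,s}.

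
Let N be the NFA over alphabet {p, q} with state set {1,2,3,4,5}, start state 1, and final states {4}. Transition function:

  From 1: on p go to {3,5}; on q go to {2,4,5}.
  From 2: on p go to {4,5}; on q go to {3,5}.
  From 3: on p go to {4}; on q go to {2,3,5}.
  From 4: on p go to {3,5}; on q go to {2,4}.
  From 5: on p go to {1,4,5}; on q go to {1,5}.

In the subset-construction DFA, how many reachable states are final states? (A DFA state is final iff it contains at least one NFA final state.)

Start state of the DFA: {1}.
{1} --p--> {3,5}  [new]
{1} --q--> {2,4,5}  [new]
{3,5} --p--> {1,4,5}  [new]
{3,5} --q--> {1,2,3,5}  [new]
{2,4,5} --p--> {1,3,4,5}  [new]
{2,4,5} --q--> {1,2,3,4,5}  [new]
{1,4,5} --p--> {1,3,4,5}  [seen]
{1,4,5} --q--> {1,2,4,5}  [new]
{1,2,3,5} --p--> {1,3,4,5}  [seen]
{1,2,3,5} --q--> {1,2,3,4,5}  [seen]
{1,3,4,5} --p--> {1,3,4,5}  [seen]
{1,3,4,5} --q--> {1,2,3,4,5}  [seen]
{1,2,3,4,5} --p--> {1,3,4,5}  [seen]
{1,2,3,4,5} --q--> {1,2,3,4,5}  [seen]
{1,2,4,5} --p--> {1,3,4,5}  [seen]
{1,2,4,5} --q--> {1,2,3,4,5}  [seen]
Reachable DFA states: {1}, {3,5}, {2,4,5}, {1,4,5}, {1,2,3,5}, {1,3,4,5}, {1,2,3,4,5}, {1,2,4,5}.
Accepting DFA states (contain an NFA accepting state): {2,4,5}, {1,4,5}, {1,3,4,5}, {1,2,3,4,5}, {1,2,4,5}.

5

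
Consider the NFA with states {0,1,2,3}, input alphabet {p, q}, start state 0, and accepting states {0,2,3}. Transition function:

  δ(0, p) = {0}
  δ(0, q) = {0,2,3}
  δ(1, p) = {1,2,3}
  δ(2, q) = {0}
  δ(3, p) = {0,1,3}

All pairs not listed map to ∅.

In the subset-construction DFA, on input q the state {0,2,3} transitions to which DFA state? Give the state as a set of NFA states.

{0,2,3}

δ(0,q) = {0,2,3}; δ(2,q) = {0}; δ(3,q) = ∅.
Union: {0,2,3}.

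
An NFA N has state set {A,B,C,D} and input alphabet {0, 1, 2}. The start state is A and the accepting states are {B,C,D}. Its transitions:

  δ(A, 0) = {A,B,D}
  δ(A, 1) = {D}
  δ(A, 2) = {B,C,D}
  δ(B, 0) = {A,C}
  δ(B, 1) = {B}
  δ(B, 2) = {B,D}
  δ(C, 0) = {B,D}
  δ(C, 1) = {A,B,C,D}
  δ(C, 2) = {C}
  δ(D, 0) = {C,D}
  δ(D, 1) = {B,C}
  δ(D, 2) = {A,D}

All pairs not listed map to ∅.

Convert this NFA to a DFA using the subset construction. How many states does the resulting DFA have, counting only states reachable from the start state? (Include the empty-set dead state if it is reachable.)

Start state of the DFA: {A}.
{A} --0--> {A,B,D}  [new]
{A} --1--> {D}  [new]
{A} --2--> {B,C,D}  [new]
{A,B,D} --0--> {A,B,C,D}  [new]
{A,B,D} --1--> {B,C,D}  [seen]
{A,B,D} --2--> {A,B,C,D}  [seen]
{D} --0--> {C,D}  [new]
{D} --1--> {B,C}  [new]
{D} --2--> {A,D}  [new]
{B,C,D} --0--> {A,B,C,D}  [seen]
{B,C,D} --1--> {A,B,C,D}  [seen]
{B,C,D} --2--> {A,B,C,D}  [seen]
{A,B,C,D} --0--> {A,B,C,D}  [seen]
{A,B,C,D} --1--> {A,B,C,D}  [seen]
{A,B,C,D} --2--> {A,B,C,D}  [seen]
{C,D} --0--> {B,C,D}  [seen]
{C,D} --1--> {A,B,C,D}  [seen]
{C,D} --2--> {A,C,D}  [new]
{B,C} --0--> {A,B,C,D}  [seen]
{B,C} --1--> {A,B,C,D}  [seen]
{B,C} --2--> {B,C,D}  [seen]
{A,D} --0--> {A,B,C,D}  [seen]
{A,D} --1--> {B,C,D}  [seen]
{A,D} --2--> {A,B,C,D}  [seen]
{A,C,D} --0--> {A,B,C,D}  [seen]
{A,C,D} --1--> {A,B,C,D}  [seen]
{A,C,D} --2--> {A,B,C,D}  [seen]
Reachable DFA states: {A}, {A,B,D}, {D}, {B,C,D}, {A,B,C,D}, {C,D}, {B,C}, {A,D}, {A,C,D}.

9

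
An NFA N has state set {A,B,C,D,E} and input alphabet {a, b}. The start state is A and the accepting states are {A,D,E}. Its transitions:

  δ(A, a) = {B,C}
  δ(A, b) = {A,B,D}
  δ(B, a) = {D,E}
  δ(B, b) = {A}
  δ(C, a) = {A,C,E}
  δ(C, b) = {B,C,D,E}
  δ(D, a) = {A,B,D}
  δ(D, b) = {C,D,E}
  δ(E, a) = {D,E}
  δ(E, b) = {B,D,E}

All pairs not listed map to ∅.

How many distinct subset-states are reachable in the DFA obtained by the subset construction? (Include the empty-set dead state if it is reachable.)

Start state of the DFA: {A}.
{A} --a--> {B,C}  [new]
{A} --b--> {A,B,D}  [new]
{B,C} --a--> {A,C,D,E}  [new]
{B,C} --b--> {A,B,C,D,E}  [new]
{A,B,D} --a--> {A,B,C,D,E}  [seen]
{A,B,D} --b--> {A,B,C,D,E}  [seen]
{A,C,D,E} --a--> {A,B,C,D,E}  [seen]
{A,C,D,E} --b--> {A,B,C,D,E}  [seen]
{A,B,C,D,E} --a--> {A,B,C,D,E}  [seen]
{A,B,C,D,E} --b--> {A,B,C,D,E}  [seen]
Reachable DFA states: {A}, {B,C}, {A,B,D}, {A,C,D,E}, {A,B,C,D,E}.

5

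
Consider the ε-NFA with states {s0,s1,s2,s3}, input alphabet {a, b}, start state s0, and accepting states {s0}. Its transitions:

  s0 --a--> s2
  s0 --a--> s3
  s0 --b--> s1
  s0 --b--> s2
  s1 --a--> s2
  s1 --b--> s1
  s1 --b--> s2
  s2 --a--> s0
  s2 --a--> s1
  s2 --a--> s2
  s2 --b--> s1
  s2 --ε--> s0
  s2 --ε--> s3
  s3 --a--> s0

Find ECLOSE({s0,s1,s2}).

{s0,s1,s2,s3}

Begin with {s0,s1,s2}.
s2 →ε {s0,s3}; add s3.
ε-closure = {s0,s1,s2,s3}.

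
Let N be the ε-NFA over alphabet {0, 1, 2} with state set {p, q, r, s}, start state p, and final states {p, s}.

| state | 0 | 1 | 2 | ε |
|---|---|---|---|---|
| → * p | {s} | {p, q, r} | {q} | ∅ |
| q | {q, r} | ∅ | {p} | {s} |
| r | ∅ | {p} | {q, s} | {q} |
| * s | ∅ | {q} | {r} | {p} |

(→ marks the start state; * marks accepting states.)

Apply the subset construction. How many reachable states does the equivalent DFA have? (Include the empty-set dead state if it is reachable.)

4

Start state of the DFA: {p} (ε-closure of the NFA start).
{p} --0--> {p, s}  [new]
{p} --1--> {p, q, r, s}  [new]
{p} --2--> {p, q, s}  [new]
{p, s} --0--> {p, s}  [seen]
{p, s} --1--> {p, q, r, s}  [seen]
{p, s} --2--> {p, q, r, s}  [seen]
{p, q, r, s} --0--> {p, q, r, s}  [seen]
{p, q, r, s} --1--> {p, q, r, s}  [seen]
{p, q, r, s} --2--> {p, q, r, s}  [seen]
{p, q, s} --0--> {p, q, r, s}  [seen]
{p, q, s} --1--> {p, q, r, s}  [seen]
{p, q, s} --2--> {p, q, r, s}  [seen]
Reachable DFA states: {p}, {p, s}, {p, q, r, s}, {p, q, s}.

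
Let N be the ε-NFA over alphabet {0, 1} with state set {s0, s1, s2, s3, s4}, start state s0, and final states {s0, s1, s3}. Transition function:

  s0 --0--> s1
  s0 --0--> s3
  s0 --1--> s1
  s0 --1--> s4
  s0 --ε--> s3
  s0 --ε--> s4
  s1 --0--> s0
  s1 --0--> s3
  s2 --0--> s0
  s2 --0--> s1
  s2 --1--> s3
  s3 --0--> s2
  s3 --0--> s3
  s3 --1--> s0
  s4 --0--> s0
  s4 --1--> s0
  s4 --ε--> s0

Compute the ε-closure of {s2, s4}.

{s0, s2, s3, s4}

Begin with {s2, s4}.
s4 →ε {s0}; add s0.
s0 →ε {s3, s4}; add s3.
ε-closure = {s0, s2, s3, s4}.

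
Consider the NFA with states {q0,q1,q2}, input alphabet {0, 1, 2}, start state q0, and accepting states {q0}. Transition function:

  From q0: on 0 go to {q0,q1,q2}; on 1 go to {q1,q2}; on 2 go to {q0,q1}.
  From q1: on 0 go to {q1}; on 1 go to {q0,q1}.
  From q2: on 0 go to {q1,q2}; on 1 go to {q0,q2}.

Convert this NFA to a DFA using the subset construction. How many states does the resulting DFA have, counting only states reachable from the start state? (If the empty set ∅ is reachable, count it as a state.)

Start state of the DFA: {q0}.
{q0} --0--> {q0,q1,q2}  [new]
{q0} --1--> {q1,q2}  [new]
{q0} --2--> {q0,q1}  [new]
{q0,q1,q2} --0--> {q0,q1,q2}  [seen]
{q0,q1,q2} --1--> {q0,q1,q2}  [seen]
{q0,q1,q2} --2--> {q0,q1}  [seen]
{q1,q2} --0--> {q1,q2}  [seen]
{q1,q2} --1--> {q0,q1,q2}  [seen]
{q1,q2} --2--> ∅  [new]
{q0,q1} --0--> {q0,q1,q2}  [seen]
{q0,q1} --1--> {q0,q1,q2}  [seen]
{q0,q1} --2--> {q0,q1}  [seen]
∅ --0--> ∅  [seen]
∅ --1--> ∅  [seen]
∅ --2--> ∅  [seen]
Reachable DFA states: {q0}, {q0,q1,q2}, {q1,q2}, {q0,q1}, ∅.

5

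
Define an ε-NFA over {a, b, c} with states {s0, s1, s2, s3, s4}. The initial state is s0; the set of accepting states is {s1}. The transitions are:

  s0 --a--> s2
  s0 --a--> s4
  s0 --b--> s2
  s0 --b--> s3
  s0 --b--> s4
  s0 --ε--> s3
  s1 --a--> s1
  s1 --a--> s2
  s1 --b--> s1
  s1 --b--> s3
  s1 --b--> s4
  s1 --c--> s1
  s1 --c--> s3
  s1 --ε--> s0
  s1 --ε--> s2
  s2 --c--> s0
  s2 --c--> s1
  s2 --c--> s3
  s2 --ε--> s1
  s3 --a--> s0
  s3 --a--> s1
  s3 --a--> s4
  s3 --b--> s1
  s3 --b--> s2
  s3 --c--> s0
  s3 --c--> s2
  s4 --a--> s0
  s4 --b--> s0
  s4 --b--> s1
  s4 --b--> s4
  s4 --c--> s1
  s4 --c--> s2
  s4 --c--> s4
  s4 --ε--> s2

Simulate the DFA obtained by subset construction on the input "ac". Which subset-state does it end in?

{s0, s1, s2, s3, s4}

Start: {s0, s3}.
δ(s0,a) = {s2, s4}; δ(s3,a) = {s0, s1, s4}.
Union: {s0, s1, s2, s4}.
ε-closure gives {s0, s1, s2, s3, s4}.
After a: {s0, s1, s2, s3, s4}.
δ(s0,c) = ∅; δ(s1,c) = {s1, s3}; δ(s2,c) = {s0, s1, s3}; δ(s3,c) = {s0, s2}; δ(s4,c) = {s1, s2, s4}.
Union: {s0, s1, s2, s3, s4}.
After c: {s0, s1, s2, s3, s4}.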